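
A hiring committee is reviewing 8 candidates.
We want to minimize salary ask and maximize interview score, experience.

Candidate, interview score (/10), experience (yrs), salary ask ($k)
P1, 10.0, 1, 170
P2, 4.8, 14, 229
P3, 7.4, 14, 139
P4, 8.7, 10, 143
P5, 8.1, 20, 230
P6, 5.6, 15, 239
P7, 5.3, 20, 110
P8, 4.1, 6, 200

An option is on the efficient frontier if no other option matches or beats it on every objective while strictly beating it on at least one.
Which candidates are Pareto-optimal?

P1, P3, P4, P5, P7

P1: not dominated (best interview score).
P2: dominated by P3 (interview score 7.4≥4.8, experience 14≥14, salary ask 139≤229).
P3: not dominated.
P4: not dominated.
P5: not dominated.
P6: dominated by P5 (interview score 8.1≥5.6, experience 20≥15, salary ask 230≤239).
P7: not dominated (best salary ask).
P8: dominated by P3 (interview score 7.4≥4.1, experience 14≥6, salary ask 139≤200).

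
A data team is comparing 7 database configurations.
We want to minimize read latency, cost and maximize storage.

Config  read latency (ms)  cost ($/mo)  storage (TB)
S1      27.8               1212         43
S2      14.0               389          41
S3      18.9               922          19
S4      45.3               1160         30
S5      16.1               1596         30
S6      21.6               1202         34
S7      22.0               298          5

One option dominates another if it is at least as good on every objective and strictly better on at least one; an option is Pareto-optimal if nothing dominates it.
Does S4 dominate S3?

S4 vs S3: S4 is worse on read latency (45.3 vs 18.9), so it does not dominate S3.

No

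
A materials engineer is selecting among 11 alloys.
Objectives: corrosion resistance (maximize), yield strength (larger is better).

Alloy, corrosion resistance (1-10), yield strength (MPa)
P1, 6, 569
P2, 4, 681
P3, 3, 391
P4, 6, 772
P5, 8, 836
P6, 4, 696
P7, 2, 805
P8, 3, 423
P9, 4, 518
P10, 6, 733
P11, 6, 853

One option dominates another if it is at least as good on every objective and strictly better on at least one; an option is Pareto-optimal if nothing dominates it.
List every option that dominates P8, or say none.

P1, P2, P4, P5, P6, P9, P10, P11

P1: corrosion resistance 6≥3, yield strength 569≥423 — dominates P8.
P2: corrosion resistance 4≥3, yield strength 681≥423 — dominates P8.
P4: corrosion resistance 6≥3, yield strength 772≥423 — dominates P8.
P5: corrosion resistance 8≥3, yield strength 836≥423 — dominates P8.
P6: corrosion resistance 4≥3, yield strength 696≥423 — dominates P8.
P9: corrosion resistance 4≥3, yield strength 518≥423 — dominates P8.
P10: corrosion resistance 6≥3, yield strength 733≥423 — dominates P8.
P11: corrosion resistance 6≥3, yield strength 853≥423 — dominates P8.
Others (P3, P7) are each worse than P8 on at least one objective.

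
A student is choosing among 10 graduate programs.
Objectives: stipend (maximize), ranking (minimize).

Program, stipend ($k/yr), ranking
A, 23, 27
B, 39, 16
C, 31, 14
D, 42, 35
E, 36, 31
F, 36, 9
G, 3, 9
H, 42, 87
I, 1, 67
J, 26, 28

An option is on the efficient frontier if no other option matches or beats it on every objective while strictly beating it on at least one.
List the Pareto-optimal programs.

B, D, F

A: dominated by B (stipend 39≥23, ranking 16≤27).
B: not dominated.
C: dominated by F (stipend 36≥31, ranking 9≤14).
D: not dominated.
E: dominated by B (stipend 39≥36, ranking 16≤31).
F: not dominated.
G: dominated by F (stipend 36≥3, ranking 9≤9).
H: dominated by D (stipend 42≥42, ranking 35≤87).
I: dominated by A (stipend 23≥1, ranking 27≤67).
J: dominated by B (stipend 39≥26, ranking 16≤28).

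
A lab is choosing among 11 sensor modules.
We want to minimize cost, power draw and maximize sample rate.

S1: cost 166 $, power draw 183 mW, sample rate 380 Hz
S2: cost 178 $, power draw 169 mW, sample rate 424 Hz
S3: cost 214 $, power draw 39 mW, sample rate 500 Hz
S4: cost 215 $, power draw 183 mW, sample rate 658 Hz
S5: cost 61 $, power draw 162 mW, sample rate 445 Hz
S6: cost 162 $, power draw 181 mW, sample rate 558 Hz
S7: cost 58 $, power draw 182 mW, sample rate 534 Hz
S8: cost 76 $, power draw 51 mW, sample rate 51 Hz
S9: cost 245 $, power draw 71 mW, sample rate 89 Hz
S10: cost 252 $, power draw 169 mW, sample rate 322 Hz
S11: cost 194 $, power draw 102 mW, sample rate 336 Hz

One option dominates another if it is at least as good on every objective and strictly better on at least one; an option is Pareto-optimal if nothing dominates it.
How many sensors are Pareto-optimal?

S1: dominated by S5 (cost 61≤166, power draw 162≤183, sample rate 445≥380).
S2: dominated by S5 (cost 61≤178, power draw 162≤169, sample rate 445≥424).
S3: not dominated (best power draw).
S4: not dominated (best sample rate).
S5: not dominated.
S6: not dominated.
S7: not dominated (best cost).
S8: not dominated.
S9: dominated by S3 (cost 214≤245, power draw 39≤71, sample rate 500≥89).
S10: dominated by S2 (cost 178≤252, power draw 169≤169, sample rate 424≥322).
S11: not dominated.
Pareto-optimal: S3, S4, S5, S6, S7, S8, S11 → 7.

7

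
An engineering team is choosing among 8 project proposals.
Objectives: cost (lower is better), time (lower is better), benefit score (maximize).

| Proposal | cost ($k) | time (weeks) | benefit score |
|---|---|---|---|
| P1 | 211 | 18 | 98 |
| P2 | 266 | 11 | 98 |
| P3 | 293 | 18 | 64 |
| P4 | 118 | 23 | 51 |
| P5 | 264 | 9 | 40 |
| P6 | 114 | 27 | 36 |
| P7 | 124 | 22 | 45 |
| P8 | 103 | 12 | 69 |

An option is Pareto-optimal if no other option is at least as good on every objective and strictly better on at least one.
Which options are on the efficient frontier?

P1: not dominated.
P2: not dominated.
P3: dominated by P1 (cost 211≤293, time 18≤18, benefit score 98≥64).
P4: dominated by P8 (cost 103≤118, time 12≤23, benefit score 69≥51).
P5: not dominated (best time).
P6: dominated by P8 (cost 103≤114, time 12≤27, benefit score 69≥36).
P7: dominated by P8 (cost 103≤124, time 12≤22, benefit score 69≥45).
P8: not dominated (best cost).

P1, P2, P5, P8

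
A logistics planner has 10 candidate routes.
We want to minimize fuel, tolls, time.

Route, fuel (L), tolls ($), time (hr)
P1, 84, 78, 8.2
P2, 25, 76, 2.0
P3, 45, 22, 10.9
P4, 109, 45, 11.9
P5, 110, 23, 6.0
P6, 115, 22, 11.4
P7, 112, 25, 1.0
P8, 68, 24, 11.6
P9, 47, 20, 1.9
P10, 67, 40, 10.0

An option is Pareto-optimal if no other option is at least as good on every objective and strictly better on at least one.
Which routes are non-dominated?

P1: dominated by P2 (fuel 25≤84, tolls 76≤78, time 2.0≤8.2).
P2: not dominated (best fuel).
P3: not dominated.
P4: dominated by P3 (fuel 45≤109, tolls 22≤45, time 10.9≤11.9).
P5: dominated by P9 (fuel 47≤110, tolls 20≤23, time 1.9≤6.0).
P6: dominated by P3 (fuel 45≤115, tolls 22≤22, time 10.9≤11.4).
P7: not dominated (best time).
P8: dominated by P3 (fuel 45≤68, tolls 22≤24, time 10.9≤11.6).
P9: not dominated (best tolls).
P10: dominated by P9 (fuel 47≤67, tolls 20≤40, time 1.9≤10.0).

P2, P3, P7, P9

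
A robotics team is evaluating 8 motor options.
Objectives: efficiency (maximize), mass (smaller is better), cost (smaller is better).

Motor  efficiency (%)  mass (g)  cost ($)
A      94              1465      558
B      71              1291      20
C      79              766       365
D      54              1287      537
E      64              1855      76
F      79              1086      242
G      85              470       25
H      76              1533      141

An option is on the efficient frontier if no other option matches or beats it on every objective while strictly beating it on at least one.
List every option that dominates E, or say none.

B: efficiency 71≥64, mass 1291≤1855, cost 20≤76 — dominates E.
G: efficiency 85≥64, mass 470≤1855, cost 25≤76 — dominates E.
Others (A, C, D, F, H) are each worse than E on at least one objective.

B, G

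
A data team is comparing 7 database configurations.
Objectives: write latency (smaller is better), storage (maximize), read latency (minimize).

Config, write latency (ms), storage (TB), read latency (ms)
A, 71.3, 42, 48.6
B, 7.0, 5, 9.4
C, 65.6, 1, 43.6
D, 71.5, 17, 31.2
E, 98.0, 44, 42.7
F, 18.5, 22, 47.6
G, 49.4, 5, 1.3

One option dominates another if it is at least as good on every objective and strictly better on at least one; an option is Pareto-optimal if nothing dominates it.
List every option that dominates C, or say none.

B, G

B: write latency 7.0≤65.6, storage 5≥1, read latency 9.4≤43.6 — dominates C.
G: write latency 49.4≤65.6, storage 5≥1, read latency 1.3≤43.6 — dominates C.
Others (A, D, E, F) are each worse than C on at least one objective.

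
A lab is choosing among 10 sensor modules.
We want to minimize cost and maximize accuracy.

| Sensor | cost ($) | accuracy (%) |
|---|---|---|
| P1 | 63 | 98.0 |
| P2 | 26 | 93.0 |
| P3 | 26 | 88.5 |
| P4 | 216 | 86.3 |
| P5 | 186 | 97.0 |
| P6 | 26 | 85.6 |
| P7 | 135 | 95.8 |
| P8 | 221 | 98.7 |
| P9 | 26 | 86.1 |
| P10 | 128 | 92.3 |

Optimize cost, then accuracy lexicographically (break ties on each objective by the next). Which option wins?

P2

First minimize cost: best is 26, kept {P2, P3, P6, P9}.
Then maximize accuracy: best is 93.0, kept {P2}.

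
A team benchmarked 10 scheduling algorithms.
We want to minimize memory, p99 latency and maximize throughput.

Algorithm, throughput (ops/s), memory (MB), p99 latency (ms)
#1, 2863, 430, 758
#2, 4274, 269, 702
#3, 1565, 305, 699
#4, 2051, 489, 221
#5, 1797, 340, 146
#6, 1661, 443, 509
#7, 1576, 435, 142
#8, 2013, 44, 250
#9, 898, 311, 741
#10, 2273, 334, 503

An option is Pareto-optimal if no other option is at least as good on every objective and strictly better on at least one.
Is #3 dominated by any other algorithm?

Yes

#8 vs #3: throughput 2013≥1565, memory 44≤305, p99 latency 250≤699 — #8 is at least as good on every objective and strictly better on at least one, so #8 dominates #3.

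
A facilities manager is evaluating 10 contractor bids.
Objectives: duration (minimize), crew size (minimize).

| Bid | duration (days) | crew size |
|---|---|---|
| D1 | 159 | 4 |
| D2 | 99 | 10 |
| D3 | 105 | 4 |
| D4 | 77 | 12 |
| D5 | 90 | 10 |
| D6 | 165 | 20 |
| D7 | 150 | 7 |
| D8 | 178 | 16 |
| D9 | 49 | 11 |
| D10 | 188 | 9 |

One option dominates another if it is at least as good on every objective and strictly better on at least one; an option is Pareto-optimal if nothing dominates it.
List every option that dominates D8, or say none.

D1, D2, D3, D4, D5, D7, D9

D1: duration 159≤178, crew size 4≤16 — dominates D8.
D2: duration 99≤178, crew size 10≤16 — dominates D8.
D3: duration 105≤178, crew size 4≤16 — dominates D8.
D4: duration 77≤178, crew size 12≤16 — dominates D8.
D5: duration 90≤178, crew size 10≤16 — dominates D8.
D7: duration 150≤178, crew size 7≤16 — dominates D8.
D9: duration 49≤178, crew size 11≤16 — dominates D8.
Others (D6, D10) are each worse than D8 on at least one objective.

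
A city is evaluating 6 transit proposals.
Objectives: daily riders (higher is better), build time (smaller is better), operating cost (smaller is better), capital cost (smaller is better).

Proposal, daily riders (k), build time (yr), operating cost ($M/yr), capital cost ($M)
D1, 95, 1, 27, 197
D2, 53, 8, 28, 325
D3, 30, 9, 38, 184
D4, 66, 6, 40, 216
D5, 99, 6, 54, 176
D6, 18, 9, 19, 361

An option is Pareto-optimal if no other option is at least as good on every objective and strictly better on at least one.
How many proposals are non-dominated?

D1: not dominated (best build time).
D2: dominated by D1 (daily riders 95≥53, build time 1≤8, operating cost 27≤28, capital cost 197≤325).
D3: not dominated.
D4: dominated by D1 (daily riders 95≥66, build time 1≤6, operating cost 27≤40, capital cost 197≤216).
D5: not dominated (best daily riders).
D6: not dominated (best operating cost).
Pareto-optimal: D1, D3, D5, D6 → 4.

4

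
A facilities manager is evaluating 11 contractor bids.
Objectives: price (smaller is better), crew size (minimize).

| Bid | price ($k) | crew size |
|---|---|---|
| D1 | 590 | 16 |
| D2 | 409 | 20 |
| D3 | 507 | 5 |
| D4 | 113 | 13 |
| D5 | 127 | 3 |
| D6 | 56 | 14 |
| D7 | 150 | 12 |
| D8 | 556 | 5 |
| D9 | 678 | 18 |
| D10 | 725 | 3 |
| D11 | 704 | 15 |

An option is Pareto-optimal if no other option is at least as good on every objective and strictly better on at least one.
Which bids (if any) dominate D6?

none

D1: worse on price (590 vs 56).
D2: worse on price (409 vs 56).
D3: worse on price (507 vs 56).
D4: worse on price (113 vs 56).
D5: worse on price (127 vs 56).
D7: worse on price (150 vs 56).
D8: worse on price (556 vs 56).
D9: worse on price (678 vs 56).
D10: worse on price (725 vs 56).
D11: worse on price (704 vs 56).
No option dominates D6.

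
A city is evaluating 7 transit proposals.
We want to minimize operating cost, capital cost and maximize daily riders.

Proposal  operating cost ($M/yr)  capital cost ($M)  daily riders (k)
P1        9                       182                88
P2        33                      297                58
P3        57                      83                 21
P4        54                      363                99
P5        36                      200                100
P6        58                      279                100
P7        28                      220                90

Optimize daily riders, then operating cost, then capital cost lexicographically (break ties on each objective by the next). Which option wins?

First maximize daily riders: best is 100, kept {P5, P6}.
Then minimize operating cost: best is 36, kept {P5}.

P5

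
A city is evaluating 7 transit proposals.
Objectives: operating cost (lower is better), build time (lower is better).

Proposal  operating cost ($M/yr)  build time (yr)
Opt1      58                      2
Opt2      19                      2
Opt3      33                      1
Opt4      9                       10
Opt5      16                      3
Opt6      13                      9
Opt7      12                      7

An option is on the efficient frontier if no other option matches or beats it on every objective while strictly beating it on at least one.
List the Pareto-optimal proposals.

Opt2, Opt3, Opt4, Opt5, Opt7

Opt1: dominated by Opt2 (operating cost 19≤58, build time 2≤2).
Opt2: not dominated.
Opt3: not dominated (best build time).
Opt4: not dominated (best operating cost).
Opt5: not dominated.
Opt6: dominated by Opt7 (operating cost 12≤13, build time 7≤9).
Opt7: not dominated.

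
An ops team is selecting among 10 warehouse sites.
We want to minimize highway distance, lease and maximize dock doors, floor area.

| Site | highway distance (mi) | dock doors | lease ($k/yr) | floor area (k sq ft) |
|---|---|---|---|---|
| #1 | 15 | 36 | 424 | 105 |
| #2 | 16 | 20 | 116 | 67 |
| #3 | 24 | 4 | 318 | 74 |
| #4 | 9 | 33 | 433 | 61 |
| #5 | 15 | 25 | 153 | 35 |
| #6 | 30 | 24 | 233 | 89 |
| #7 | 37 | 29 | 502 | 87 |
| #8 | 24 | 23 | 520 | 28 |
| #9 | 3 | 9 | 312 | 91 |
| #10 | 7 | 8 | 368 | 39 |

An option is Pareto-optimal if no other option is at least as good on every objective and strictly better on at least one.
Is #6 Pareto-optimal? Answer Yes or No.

Yes

#1: worse on lease (424 vs 233).
#2: worse on dock doors (20 vs 24).
#3: worse on dock doors (4 vs 24).
#4: worse on lease (433 vs 233).
#5: worse on floor area (35 vs 89).
#7: worse on highway distance (37 vs 30).
#8: worse on dock doors (23 vs 24).
#9: worse on dock doors (9 vs 24).
#10: worse on dock doors (8 vs 24).
No option is at least as good as #6 on every objective and strictly better on one.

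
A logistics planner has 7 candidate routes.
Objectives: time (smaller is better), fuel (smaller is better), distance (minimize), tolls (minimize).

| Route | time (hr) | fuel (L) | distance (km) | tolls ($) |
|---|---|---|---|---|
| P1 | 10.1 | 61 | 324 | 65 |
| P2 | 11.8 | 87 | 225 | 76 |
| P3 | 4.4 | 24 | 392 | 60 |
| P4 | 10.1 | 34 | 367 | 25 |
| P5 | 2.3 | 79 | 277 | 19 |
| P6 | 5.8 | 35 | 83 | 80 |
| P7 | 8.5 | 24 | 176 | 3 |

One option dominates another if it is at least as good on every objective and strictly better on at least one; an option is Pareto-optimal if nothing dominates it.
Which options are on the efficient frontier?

P3, P5, P6, P7

P1: dominated by P7 (time 8.5≤10.1, fuel 24≤61, distance 176≤324, tolls 3≤65).
P2: dominated by P7 (time 8.5≤11.8, fuel 24≤87, distance 176≤225, tolls 3≤76).
P3: not dominated.
P4: dominated by P7 (time 8.5≤10.1, fuel 24≤34, distance 176≤367, tolls 3≤25).
P5: not dominated (best time).
P6: not dominated (best distance).
P7: not dominated (best tolls).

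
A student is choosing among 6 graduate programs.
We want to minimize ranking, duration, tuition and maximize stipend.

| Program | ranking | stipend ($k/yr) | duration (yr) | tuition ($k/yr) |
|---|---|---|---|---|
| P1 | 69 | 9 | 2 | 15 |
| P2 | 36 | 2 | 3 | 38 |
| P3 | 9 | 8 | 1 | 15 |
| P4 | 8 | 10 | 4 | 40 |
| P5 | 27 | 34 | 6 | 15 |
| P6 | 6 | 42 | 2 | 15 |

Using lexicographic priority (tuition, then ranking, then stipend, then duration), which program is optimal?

First minimize tuition: best is 15, kept {P1, P3, P5, P6}.
Then minimize ranking: best is 6, kept {P6}.

P6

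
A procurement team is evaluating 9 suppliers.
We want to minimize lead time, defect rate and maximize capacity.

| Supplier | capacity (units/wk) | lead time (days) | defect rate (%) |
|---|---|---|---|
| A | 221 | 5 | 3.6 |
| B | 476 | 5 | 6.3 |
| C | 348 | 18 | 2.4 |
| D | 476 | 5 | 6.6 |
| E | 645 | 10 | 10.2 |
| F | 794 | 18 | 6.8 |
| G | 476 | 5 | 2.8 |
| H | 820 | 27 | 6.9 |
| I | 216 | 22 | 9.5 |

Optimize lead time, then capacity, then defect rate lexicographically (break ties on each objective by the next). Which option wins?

First minimize lead time: best is 5, kept {A, B, D, G}.
Then maximize capacity: best is 476, kept {B, D, G}.
Then minimize defect rate: best is 2.8, kept {G}.

G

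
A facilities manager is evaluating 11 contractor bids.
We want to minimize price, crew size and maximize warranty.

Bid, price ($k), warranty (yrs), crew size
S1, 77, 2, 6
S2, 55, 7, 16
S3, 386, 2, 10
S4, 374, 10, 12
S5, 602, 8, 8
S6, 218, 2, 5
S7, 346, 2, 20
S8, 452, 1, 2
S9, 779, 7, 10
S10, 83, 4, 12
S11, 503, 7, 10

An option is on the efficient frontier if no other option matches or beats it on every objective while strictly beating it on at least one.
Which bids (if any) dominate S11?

none

S1: worse on warranty (2 vs 7).
S2: worse on crew size (16 vs 10).
S3: worse on warranty (2 vs 7).
S4: worse on crew size (12 vs 10).
S5: worse on price (602 vs 503).
S6: worse on warranty (2 vs 7).
S7: worse on warranty (2 vs 7).
S8: worse on warranty (1 vs 7).
S9: worse on price (779 vs 503).
S10: worse on warranty (4 vs 7).
No option dominates S11.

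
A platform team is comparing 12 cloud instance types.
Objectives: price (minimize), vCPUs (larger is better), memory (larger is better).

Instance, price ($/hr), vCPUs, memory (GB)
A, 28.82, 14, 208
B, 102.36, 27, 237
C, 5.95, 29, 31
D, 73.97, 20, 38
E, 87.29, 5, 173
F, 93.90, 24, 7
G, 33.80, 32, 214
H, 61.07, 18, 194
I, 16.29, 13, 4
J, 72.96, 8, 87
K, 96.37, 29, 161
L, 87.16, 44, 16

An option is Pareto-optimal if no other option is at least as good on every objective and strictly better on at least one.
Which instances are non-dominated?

A: not dominated.
B: not dominated (best memory).
C: not dominated (best price).
D: dominated by G (price 33.80≤73.97, vCPUs 32≥20, memory 214≥38).
E: dominated by A (price 28.82≤87.29, vCPUs 14≥5, memory 208≥173).
F: dominated by C (price 5.95≤93.90, vCPUs 29≥24, memory 31≥7).
G: not dominated.
H: dominated by G (price 33.80≤61.07, vCPUs 32≥18, memory 214≥194).
I: dominated by C (price 5.95≤16.29, vCPUs 29≥13, memory 31≥4).
J: dominated by A (price 28.82≤72.96, vCPUs 14≥8, memory 208≥87).
K: dominated by G (price 33.80≤96.37, vCPUs 32≥29, memory 214≥161).
L: not dominated (best vCPUs).

A, B, C, G, L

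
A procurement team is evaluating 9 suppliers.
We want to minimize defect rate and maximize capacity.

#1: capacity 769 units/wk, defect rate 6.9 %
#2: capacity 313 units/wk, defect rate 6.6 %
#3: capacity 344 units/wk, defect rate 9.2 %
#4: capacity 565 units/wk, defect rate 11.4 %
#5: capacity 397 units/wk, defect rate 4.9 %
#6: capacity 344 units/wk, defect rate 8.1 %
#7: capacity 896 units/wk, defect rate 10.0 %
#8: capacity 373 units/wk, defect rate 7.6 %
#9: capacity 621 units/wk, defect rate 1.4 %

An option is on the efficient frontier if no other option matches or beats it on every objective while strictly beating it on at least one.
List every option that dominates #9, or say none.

none

#1: worse on defect rate (6.9 vs 1.4).
#2: worse on capacity (313 vs 621).
#3: worse on capacity (344 vs 621).
#4: worse on capacity (565 vs 621).
#5: worse on capacity (397 vs 621).
#6: worse on capacity (344 vs 621).
#7: worse on defect rate (10.0 vs 1.4).
#8: worse on capacity (373 vs 621).
No option dominates #9.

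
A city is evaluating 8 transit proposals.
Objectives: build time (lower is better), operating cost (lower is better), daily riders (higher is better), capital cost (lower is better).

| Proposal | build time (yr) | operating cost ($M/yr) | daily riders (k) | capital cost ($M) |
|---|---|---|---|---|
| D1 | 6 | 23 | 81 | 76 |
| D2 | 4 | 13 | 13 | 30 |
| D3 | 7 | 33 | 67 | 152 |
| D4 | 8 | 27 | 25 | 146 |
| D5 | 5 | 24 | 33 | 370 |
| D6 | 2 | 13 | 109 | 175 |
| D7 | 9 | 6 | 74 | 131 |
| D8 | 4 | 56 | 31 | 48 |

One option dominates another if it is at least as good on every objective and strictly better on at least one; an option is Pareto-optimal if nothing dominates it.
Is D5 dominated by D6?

D6 vs D5: build time 2≤5, operating cost 13≤24, daily riders 109≥33, capital cost 175≤370 — D6 is at least as good on every objective with at least one strict improvement.

Yes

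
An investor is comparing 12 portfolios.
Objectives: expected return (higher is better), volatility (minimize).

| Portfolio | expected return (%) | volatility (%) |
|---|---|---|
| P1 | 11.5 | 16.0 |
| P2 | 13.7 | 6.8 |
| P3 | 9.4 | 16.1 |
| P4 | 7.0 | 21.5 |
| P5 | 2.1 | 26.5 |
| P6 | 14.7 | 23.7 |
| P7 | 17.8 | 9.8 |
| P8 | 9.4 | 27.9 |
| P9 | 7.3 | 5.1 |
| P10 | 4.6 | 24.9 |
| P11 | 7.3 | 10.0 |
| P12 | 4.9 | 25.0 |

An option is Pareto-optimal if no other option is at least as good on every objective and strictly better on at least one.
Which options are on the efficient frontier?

P2, P7, P9

P1: dominated by P2 (expected return 13.7≥11.5, volatility 6.8≤16.0).
P2: not dominated.
P3: dominated by P1 (expected return 11.5≥9.4, volatility 16.0≤16.1).
P4: dominated by P1 (expected return 11.5≥7.0, volatility 16.0≤21.5).
P5: dominated by P1 (expected return 11.5≥2.1, volatility 16.0≤26.5).
P6: dominated by P7 (expected return 17.8≥14.7, volatility 9.8≤23.7).
P7: not dominated (best expected return).
P8: dominated by P1 (expected return 11.5≥9.4, volatility 16.0≤27.9).
P9: not dominated (best volatility).
P10: dominated by P1 (expected return 11.5≥4.6, volatility 16.0≤24.9).
P11: dominated by P2 (expected return 13.7≥7.3, volatility 6.8≤10.0).
P12: dominated by P1 (expected return 11.5≥4.9, volatility 16.0≤25.0).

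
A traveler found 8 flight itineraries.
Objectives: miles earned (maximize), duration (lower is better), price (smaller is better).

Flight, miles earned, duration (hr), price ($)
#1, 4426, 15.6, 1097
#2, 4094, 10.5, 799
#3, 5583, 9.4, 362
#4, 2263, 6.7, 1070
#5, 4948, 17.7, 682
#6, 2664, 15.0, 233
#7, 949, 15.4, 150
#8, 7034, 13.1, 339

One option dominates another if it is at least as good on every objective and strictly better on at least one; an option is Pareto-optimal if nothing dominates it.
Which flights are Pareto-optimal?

#1: dominated by #3 (miles earned 5583≥4426, duration 9.4≤15.6, price 362≤1097).
#2: dominated by #3 (miles earned 5583≥4094, duration 9.4≤10.5, price 362≤799).
#3: not dominated.
#4: not dominated (best duration).
#5: dominated by #3 (miles earned 5583≥4948, duration 9.4≤17.7, price 362≤682).
#6: not dominated.
#7: not dominated (best price).
#8: not dominated (best miles earned).

#3, #4, #6, #7, #8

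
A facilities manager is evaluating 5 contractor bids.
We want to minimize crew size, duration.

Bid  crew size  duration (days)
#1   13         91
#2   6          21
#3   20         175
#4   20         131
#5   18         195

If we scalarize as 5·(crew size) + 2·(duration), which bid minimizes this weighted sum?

#2

#1: 5·13 + 2·91 = 247
#2: 5·6 + 2·21 = 72
#3: 5·20 + 2·175 = 450
#4: 5·20 + 2·131 = 362
#5: 5·18 + 2·195 = 480
Lowest: #2 at 72.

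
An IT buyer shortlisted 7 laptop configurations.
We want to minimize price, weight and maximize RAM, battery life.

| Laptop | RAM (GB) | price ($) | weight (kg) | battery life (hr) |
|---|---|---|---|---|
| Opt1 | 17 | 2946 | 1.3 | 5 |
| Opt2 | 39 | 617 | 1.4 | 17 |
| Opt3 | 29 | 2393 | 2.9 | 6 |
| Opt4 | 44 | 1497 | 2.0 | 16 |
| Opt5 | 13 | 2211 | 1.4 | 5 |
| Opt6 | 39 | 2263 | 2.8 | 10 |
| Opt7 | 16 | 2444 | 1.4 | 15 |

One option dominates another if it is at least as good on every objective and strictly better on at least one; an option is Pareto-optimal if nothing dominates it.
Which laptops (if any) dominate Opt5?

Opt2: RAM 39≥13, price 617≤2211, weight 1.4≤1.4, battery life 17≥5 — dominates Opt5.
Others (Opt1, Opt3, Opt4, Opt6, Opt7) are each worse than Opt5 on at least one objective.

Opt2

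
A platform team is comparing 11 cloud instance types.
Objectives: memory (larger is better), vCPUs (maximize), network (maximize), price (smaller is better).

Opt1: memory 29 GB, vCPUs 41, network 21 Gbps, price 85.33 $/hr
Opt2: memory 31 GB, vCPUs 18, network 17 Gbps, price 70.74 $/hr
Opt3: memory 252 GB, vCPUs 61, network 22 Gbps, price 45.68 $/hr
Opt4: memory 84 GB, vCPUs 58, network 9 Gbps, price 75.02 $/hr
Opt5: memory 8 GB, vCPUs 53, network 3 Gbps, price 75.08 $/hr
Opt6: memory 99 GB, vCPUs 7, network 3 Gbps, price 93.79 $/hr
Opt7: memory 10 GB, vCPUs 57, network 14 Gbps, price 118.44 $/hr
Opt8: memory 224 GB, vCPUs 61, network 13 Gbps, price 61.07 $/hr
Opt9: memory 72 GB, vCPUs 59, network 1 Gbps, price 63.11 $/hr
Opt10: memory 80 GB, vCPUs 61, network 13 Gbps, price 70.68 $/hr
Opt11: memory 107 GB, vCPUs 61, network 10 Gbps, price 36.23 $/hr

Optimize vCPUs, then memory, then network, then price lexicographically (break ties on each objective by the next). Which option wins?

First maximize vCPUs: best is 61, kept {Opt3, Opt8, Opt10, Opt11}.
Then maximize memory: best is 252, kept {Opt3}.

Opt3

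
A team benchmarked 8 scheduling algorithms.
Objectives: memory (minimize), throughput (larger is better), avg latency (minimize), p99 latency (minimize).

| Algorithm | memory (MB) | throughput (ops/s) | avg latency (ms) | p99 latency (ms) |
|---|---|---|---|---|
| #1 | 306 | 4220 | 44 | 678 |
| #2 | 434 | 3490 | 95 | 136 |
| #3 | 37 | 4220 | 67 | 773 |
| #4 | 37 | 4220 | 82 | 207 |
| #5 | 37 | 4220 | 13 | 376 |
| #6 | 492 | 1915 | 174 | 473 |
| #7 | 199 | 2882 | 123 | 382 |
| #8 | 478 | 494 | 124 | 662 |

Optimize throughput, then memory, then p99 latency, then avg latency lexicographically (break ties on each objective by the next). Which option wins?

First maximize throughput: best is 4220, kept {#1, #3, #4, #5}.
Then minimize memory: best is 37, kept {#3, #4, #5}.
Then minimize p99 latency: best is 207, kept {#4}.

#4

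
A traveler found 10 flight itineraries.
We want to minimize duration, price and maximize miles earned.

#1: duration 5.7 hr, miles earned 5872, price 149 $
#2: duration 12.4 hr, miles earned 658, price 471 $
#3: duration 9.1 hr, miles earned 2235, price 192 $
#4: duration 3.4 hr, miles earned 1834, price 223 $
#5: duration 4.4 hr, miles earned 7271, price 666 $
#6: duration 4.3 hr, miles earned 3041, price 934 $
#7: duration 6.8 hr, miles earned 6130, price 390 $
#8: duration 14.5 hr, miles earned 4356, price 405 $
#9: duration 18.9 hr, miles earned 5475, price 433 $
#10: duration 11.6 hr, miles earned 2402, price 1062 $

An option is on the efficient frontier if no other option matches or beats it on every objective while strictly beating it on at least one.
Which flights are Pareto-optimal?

#1: not dominated (best price).
#2: dominated by #1 (duration 5.7≤12.4, miles earned 5872≥658, price 149≤471).
#3: dominated by #1 (duration 5.7≤9.1, miles earned 5872≥2235, price 149≤192).
#4: not dominated (best duration).
#5: not dominated (best miles earned).
#6: not dominated.
#7: not dominated.
#8: dominated by #1 (duration 5.7≤14.5, miles earned 5872≥4356, price 149≤405).
#9: dominated by #1 (duration 5.7≤18.9, miles earned 5872≥5475, price 149≤433).
#10: dominated by #1 (duration 5.7≤11.6, miles earned 5872≥2402, price 149≤1062).

#1, #4, #5, #6, #7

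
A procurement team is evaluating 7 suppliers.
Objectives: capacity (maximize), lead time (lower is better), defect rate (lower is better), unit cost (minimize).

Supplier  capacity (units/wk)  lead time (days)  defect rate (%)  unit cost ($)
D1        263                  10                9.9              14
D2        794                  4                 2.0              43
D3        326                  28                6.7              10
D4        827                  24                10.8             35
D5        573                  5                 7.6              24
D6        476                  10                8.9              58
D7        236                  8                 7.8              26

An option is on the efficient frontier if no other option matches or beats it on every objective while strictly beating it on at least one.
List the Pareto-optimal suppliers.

D1, D2, D3, D4, D5

D1: not dominated.
D2: not dominated (best lead time).
D3: not dominated (best unit cost).
D4: not dominated (best capacity).
D5: not dominated.
D6: dominated by D2 (capacity 794≥476, lead time 4≤10, defect rate 2.0≤8.9, unit cost 43≤58).
D7: dominated by D5 (capacity 573≥236, lead time 5≤8, defect rate 7.6≤7.8, unit cost 24≤26).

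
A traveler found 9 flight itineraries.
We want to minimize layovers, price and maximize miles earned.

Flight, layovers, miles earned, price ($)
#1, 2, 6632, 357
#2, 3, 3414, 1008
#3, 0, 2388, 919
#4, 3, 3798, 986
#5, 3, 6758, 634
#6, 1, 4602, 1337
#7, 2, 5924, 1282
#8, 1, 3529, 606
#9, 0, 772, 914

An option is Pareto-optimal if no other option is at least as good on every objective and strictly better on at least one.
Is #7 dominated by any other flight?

Yes

#1 vs #7: layovers 2≤2, miles earned 6632≥5924, price 357≤1282 — #1 is at least as good on every objective and strictly better on at least one, so #1 dominates #7.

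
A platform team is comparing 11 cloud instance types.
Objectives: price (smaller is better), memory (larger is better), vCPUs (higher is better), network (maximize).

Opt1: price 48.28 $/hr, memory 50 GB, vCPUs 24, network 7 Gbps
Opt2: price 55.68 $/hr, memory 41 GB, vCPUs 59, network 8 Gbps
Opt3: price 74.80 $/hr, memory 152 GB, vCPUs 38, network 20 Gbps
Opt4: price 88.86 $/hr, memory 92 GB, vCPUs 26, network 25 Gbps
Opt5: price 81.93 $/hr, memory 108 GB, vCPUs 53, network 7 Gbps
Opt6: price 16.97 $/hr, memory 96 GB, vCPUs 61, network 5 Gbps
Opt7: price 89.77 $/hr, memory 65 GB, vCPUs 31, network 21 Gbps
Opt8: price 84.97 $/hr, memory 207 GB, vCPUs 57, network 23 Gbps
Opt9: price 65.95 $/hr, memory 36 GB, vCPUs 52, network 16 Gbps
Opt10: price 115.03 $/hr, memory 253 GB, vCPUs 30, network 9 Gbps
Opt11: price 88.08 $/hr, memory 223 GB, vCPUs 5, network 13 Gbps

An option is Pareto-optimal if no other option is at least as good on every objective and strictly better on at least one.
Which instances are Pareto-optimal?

Opt1: not dominated.
Opt2: not dominated.
Opt3: not dominated.
Opt4: not dominated (best network).
Opt5: not dominated.
Opt6: not dominated (best price).
Opt7: dominated by Opt8 (price 84.97≤89.77, memory 207≥65, vCPUs 57≥31, network 23≥21).
Opt8: not dominated.
Opt9: not dominated.
Opt10: not dominated (best memory).
Opt11: not dominated.

Opt1, Opt2, Opt3, Opt4, Opt5, Opt6, Opt8, Opt9, Opt10, Opt11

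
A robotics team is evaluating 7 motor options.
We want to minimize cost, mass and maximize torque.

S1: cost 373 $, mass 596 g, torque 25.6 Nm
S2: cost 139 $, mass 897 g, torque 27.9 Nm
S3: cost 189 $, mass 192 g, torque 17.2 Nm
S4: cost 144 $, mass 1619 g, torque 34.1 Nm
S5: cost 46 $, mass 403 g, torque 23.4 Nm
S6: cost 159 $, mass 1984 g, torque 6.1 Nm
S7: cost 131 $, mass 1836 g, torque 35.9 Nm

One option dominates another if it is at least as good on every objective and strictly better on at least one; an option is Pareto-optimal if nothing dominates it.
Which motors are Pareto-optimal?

S1, S2, S3, S4, S5, S7

S1: not dominated.
S2: not dominated.
S3: not dominated (best mass).
S4: not dominated.
S5: not dominated (best cost).
S6: dominated by S2 (cost 139≤159, mass 897≤1984, torque 27.9≥6.1).
S7: not dominated (best torque).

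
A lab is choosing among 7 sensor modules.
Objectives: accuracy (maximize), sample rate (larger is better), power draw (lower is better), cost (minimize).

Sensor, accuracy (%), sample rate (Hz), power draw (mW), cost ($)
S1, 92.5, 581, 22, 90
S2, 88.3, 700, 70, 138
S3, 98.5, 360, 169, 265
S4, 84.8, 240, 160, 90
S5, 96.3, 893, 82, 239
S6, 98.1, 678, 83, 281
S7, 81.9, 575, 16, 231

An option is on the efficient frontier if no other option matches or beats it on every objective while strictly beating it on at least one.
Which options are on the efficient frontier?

S1: not dominated.
S2: not dominated.
S3: not dominated (best accuracy).
S4: dominated by S1 (accuracy 92.5≥84.8, sample rate 581≥240, power draw 22≤160, cost 90≤90).
S5: not dominated (best sample rate).
S6: not dominated.
S7: not dominated (best power draw).

S1, S2, S3, S5, S6, S7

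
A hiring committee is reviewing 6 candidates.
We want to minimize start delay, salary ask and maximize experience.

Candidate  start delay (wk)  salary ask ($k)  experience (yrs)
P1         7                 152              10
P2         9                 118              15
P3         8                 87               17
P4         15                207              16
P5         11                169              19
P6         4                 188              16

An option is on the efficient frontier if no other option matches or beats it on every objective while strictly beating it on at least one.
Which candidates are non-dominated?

P1, P3, P5, P6

P1: not dominated.
P2: dominated by P3 (start delay 8≤9, salary ask 87≤118, experience 17≥15).
P3: not dominated (best salary ask).
P4: dominated by P3 (start delay 8≤15, salary ask 87≤207, experience 17≥16).
P5: not dominated (best experience).
P6: not dominated (best start delay).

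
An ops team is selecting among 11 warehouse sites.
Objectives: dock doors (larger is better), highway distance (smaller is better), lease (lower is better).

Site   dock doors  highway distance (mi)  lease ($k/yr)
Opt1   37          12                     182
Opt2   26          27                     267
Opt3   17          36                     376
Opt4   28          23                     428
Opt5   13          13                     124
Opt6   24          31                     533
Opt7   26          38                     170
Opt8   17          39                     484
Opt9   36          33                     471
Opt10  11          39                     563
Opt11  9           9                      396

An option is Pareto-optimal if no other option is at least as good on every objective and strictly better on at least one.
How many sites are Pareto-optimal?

4

Opt1: not dominated (best dock doors).
Opt2: dominated by Opt1 (dock doors 37≥26, highway distance 12≤27, lease 182≤267).
Opt3: dominated by Opt1 (dock doors 37≥17, highway distance 12≤36, lease 182≤376).
Opt4: dominated by Opt1 (dock doors 37≥28, highway distance 12≤23, lease 182≤428).
Opt5: not dominated (best lease).
Opt6: dominated by Opt1 (dock doors 37≥24, highway distance 12≤31, lease 182≤533).
Opt7: not dominated.
Opt8: dominated by Opt1 (dock doors 37≥17, highway distance 12≤39, lease 182≤484).
Opt9: dominated by Opt1 (dock doors 37≥36, highway distance 12≤33, lease 182≤471).
Opt10: dominated by Opt1 (dock doors 37≥11, highway distance 12≤39, lease 182≤563).
Opt11: not dominated (best highway distance).
Pareto-optimal: Opt1, Opt5, Opt7, Opt11 → 4.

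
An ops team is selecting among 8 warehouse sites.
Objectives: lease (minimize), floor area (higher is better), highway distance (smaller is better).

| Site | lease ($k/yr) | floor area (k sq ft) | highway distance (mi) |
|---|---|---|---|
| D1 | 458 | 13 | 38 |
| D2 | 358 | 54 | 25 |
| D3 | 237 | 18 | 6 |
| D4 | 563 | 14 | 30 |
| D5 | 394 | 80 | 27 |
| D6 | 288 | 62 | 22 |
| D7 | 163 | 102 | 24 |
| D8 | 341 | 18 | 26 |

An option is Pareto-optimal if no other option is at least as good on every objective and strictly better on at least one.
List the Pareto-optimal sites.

D3, D6, D7

D1: dominated by D2 (lease 358≤458, floor area 54≥13, highway distance 25≤38).
D2: dominated by D6 (lease 288≤358, floor area 62≥54, highway distance 22≤25).
D3: not dominated (best highway distance).
D4: dominated by D2 (lease 358≤563, floor area 54≥14, highway distance 25≤30).
D5: dominated by D7 (lease 163≤394, floor area 102≥80, highway distance 24≤27).
D6: not dominated.
D7: not dominated (best lease).
D8: dominated by D3 (lease 237≤341, floor area 18≥18, highway distance 6≤26).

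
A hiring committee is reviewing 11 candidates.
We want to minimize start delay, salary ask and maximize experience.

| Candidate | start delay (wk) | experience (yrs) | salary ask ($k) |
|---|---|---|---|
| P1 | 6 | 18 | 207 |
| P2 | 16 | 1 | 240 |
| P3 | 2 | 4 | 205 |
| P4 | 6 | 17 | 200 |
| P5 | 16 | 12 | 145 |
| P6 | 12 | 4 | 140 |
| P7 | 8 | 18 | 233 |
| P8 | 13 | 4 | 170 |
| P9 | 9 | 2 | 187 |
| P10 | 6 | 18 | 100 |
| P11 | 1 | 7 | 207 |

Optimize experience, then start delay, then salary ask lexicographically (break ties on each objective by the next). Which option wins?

First maximize experience: best is 18, kept {P1, P7, P10}.
Then minimize start delay: best is 6, kept {P1, P10}.
Then minimize salary ask: best is 100, kept {P10}.

P10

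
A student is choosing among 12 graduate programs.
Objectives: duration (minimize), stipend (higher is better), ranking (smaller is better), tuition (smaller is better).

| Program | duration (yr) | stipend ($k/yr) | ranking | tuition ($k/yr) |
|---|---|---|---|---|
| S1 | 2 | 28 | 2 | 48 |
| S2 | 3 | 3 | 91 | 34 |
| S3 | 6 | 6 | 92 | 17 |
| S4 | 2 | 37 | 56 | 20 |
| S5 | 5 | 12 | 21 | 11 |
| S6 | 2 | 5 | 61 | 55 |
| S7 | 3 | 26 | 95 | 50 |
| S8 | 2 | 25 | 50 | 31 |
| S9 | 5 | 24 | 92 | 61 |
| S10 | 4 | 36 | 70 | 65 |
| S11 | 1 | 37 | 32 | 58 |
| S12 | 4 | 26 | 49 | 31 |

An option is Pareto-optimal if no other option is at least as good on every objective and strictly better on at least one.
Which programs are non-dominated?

S1, S4, S5, S8, S11, S12

S1: not dominated (best ranking).
S2: dominated by S4 (duration 2≤3, stipend 37≥3, ranking 56≤91, tuition 20≤34).
S3: dominated by S5 (duration 5≤6, stipend 12≥6, ranking 21≤92, tuition 11≤17).
S4: not dominated.
S5: not dominated (best tuition).
S6: dominated by S1 (duration 2≤2, stipend 28≥5, ranking 2≤61, tuition 48≤55).
S7: dominated by S1 (duration 2≤3, stipend 28≥26, ranking 2≤95, tuition 48≤50).
S8: not dominated.
S9: dominated by S1 (duration 2≤5, stipend 28≥24, ranking 2≤92, tuition 48≤61).
S10: dominated by S4 (duration 2≤4, stipend 37≥36, ranking 56≤70, tuition 20≤65).
S11: not dominated (best duration).
S12: not dominated.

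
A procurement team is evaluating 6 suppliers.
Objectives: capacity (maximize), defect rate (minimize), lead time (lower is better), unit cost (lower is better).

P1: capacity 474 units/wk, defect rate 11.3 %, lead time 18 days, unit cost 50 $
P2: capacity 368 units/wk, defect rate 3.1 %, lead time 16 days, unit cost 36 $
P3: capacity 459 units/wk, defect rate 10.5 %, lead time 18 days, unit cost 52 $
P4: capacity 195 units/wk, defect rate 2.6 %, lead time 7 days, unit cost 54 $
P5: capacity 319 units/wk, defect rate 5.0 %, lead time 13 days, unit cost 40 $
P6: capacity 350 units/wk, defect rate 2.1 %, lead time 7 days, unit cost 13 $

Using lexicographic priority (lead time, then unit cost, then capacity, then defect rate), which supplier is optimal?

First minimize lead time: best is 7, kept {P4, P6}.
Then minimize unit cost: best is 13, kept {P6}.

P6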